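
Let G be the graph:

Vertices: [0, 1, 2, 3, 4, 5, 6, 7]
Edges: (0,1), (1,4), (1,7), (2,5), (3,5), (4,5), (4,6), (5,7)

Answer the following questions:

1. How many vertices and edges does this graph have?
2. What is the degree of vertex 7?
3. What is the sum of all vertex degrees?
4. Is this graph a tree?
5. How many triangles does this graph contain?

Count: 8 vertices, 8 edges.
Vertex 7 has neighbors [1, 5], degree = 2.
Handshaking lemma: 2 * 8 = 16.
A tree on 8 vertices has 7 edges. This graph has 8 edges (1 extra). Not a tree.
Number of triangles = 0.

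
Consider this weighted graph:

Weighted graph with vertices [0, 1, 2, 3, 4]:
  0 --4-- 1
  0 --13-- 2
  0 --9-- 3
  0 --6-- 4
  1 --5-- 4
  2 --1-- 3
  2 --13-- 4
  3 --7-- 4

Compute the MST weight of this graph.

Applying Kruskal's algorithm (sort edges by weight, add if no cycle):
  Add (2,3) w=1
  Add (0,1) w=4
  Add (1,4) w=5
  Skip (0,4) w=6 (creates cycle)
  Add (3,4) w=7
  Skip (0,3) w=9 (creates cycle)
  Skip (0,2) w=13 (creates cycle)
  Skip (2,4) w=13 (creates cycle)
MST weight = 17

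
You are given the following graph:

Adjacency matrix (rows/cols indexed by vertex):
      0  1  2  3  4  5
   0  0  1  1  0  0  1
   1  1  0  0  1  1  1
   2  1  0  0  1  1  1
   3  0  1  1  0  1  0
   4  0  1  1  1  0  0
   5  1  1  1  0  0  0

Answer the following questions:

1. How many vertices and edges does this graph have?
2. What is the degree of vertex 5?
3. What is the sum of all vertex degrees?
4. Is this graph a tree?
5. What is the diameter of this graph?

Count: 6 vertices, 10 edges.
Vertex 5 has neighbors [0, 1, 2], degree = 3.
Handshaking lemma: 2 * 10 = 20.
A tree on 6 vertices has 5 edges. This graph has 10 edges (5 extra). Not a tree.
Diameter (longest shortest path) = 2.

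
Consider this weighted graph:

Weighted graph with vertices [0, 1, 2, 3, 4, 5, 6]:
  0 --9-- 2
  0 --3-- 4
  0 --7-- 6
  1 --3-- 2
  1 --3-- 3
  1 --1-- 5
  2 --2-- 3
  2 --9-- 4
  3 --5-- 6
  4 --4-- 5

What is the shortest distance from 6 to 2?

Using Dijkstra's algorithm from vertex 6:
Shortest path: 6 -> 3 -> 2
Total weight: 5 + 2 = 7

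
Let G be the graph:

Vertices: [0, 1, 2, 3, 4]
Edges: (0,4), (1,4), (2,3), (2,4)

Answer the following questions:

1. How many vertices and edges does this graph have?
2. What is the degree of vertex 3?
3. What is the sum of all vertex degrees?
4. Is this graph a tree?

Count: 5 vertices, 4 edges.
Vertex 3 has neighbors [2], degree = 1.
Handshaking lemma: 2 * 4 = 8.
A graph is a tree iff it is connected and has exactly n-1 edges. This graph is connected (all 5 vertices in one component) and has 5-1 = 4 edges. It is a tree.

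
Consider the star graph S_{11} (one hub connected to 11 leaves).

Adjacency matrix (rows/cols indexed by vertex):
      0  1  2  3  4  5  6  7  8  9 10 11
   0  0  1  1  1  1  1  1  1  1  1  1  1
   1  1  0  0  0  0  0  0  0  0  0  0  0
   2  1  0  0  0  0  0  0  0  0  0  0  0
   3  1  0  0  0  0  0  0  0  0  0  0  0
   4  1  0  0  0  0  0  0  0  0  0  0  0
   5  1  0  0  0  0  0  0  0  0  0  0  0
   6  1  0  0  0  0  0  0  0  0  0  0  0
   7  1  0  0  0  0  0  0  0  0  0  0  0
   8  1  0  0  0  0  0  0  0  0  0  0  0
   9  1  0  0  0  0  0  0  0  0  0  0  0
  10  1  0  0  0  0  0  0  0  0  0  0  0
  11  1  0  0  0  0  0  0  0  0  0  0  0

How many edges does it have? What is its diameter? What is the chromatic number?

Star graph S_{11}: the hub connects to all 11 leaves.
Edges = 11.
Diameter = 2 (any leaf to hub is 1, leaf to leaf through hub is 2).
Star graphs are bipartite (hub vs leaves), so chromatic number = 2.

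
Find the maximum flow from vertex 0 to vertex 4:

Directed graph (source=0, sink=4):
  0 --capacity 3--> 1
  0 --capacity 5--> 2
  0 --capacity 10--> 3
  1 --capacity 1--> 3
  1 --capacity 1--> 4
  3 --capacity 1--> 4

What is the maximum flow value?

Computing max flow:
  Flow on (0->1): 2/3
  Flow on (1->3): 1/1
  Flow on (1->4): 1/1
  Flow on (3->4): 1/1
Maximum flow = 2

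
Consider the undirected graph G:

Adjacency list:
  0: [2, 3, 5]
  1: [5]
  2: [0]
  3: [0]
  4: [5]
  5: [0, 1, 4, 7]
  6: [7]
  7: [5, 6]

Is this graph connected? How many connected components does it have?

Checking connectivity: the graph has 1 connected component(s).
All vertices are reachable from each other. The graph IS connected.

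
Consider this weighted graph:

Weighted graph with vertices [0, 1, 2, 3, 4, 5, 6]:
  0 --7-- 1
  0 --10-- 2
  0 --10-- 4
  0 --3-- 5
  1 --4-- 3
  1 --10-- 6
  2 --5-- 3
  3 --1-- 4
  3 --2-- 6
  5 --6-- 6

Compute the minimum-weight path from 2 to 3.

Using Dijkstra's algorithm from vertex 2:
Shortest path: 2 -> 3
Total weight: 5 = 5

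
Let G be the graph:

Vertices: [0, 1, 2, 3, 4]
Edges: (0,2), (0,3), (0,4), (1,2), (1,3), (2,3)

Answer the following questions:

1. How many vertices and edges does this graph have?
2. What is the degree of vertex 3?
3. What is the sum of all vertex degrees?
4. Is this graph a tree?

Count: 5 vertices, 6 edges.
Vertex 3 has neighbors [0, 1, 2], degree = 3.
Handshaking lemma: 2 * 6 = 12.
A tree on 5 vertices has 4 edges. This graph has 6 edges (2 extra). Not a tree.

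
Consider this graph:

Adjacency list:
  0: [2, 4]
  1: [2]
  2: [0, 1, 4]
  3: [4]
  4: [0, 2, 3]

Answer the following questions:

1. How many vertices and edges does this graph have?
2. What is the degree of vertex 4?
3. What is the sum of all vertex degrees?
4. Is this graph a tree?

Count: 5 vertices, 5 edges.
Vertex 4 has neighbors [0, 2, 3], degree = 3.
Handshaking lemma: 2 * 5 = 10.
A tree on 5 vertices has 4 edges. This graph has 5 edges (1 extra). Not a tree.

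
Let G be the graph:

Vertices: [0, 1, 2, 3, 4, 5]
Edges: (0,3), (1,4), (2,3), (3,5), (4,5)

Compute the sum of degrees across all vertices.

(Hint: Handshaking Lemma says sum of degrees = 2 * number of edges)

Count edges: 5 edges.
By Handshaking Lemma: sum of degrees = 2 * 5 = 10.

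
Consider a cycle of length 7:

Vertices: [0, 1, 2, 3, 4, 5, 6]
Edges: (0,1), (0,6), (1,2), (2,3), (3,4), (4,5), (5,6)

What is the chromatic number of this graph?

This is an odd cycle (C_7). Odd cycles are not bipartite (any 2-coloring forces two adjacent vertices to match), and 3 colors suffice.
Chromatic number = 3.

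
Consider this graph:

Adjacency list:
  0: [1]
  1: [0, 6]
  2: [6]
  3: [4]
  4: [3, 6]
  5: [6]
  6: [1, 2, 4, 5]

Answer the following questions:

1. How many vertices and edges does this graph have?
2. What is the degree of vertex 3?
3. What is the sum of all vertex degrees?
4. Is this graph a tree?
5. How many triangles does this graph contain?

Count: 7 vertices, 6 edges.
Vertex 3 has neighbors [4], degree = 1.
Handshaking lemma: 2 * 6 = 12.
A graph is a tree iff it is connected and has exactly n-1 edges. This graph is connected (all 7 vertices in one component) and has 7-1 = 6 edges. It is a tree.
Number of triangles = 0.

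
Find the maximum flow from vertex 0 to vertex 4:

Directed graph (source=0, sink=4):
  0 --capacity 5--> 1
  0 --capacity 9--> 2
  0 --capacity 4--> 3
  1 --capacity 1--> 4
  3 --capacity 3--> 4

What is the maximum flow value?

Computing max flow:
  Flow on (0->1): 1/5
  Flow on (0->3): 3/4
  Flow on (1->4): 1/1
  Flow on (3->4): 3/3
Maximum flow = 4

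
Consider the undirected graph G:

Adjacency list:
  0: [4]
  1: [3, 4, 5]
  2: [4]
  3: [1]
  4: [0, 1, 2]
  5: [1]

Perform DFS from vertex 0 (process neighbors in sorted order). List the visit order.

DFS from vertex 0 (neighbors processed in ascending order):
Visit order: 0, 4, 1, 3, 5, 2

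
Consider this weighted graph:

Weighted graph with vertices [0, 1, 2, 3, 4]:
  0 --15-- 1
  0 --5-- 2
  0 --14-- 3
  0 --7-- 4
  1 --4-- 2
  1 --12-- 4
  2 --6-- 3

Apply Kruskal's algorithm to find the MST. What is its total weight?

Applying Kruskal's algorithm (sort edges by weight, add if no cycle):
  Add (1,2) w=4
  Add (0,2) w=5
  Add (2,3) w=6
  Add (0,4) w=7
  Skip (1,4) w=12 (creates cycle)
  Skip (0,3) w=14 (creates cycle)
  Skip (0,1) w=15 (creates cycle)
MST weight = 22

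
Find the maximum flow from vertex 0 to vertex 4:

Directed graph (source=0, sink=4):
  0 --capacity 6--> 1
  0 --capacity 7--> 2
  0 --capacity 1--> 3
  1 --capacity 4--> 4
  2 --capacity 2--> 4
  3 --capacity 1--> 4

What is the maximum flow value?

Computing max flow:
  Flow on (0->1): 4/6
  Flow on (0->2): 2/7
  Flow on (0->3): 1/1
  Flow on (1->4): 4/4
  Flow on (2->4): 2/2
  Flow on (3->4): 1/1
Maximum flow = 7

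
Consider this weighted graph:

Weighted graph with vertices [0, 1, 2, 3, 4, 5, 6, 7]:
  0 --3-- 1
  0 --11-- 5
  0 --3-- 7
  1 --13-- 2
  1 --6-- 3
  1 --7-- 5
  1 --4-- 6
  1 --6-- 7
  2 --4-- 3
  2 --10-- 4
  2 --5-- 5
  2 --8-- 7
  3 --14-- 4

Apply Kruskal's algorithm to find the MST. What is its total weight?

Applying Kruskal's algorithm (sort edges by weight, add if no cycle):
  Add (0,1) w=3
  Add (0,7) w=3
  Add (1,6) w=4
  Add (2,3) w=4
  Add (2,5) w=5
  Add (1,3) w=6
  Skip (1,7) w=6 (creates cycle)
  Skip (1,5) w=7 (creates cycle)
  Skip (2,7) w=8 (creates cycle)
  Add (2,4) w=10
  Skip (0,5) w=11 (creates cycle)
  Skip (1,2) w=13 (creates cycle)
  Skip (3,4) w=14 (creates cycle)
MST weight = 35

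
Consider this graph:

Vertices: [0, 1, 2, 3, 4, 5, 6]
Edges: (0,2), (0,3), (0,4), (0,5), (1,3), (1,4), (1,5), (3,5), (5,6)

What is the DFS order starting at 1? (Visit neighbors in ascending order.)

DFS from vertex 1 (neighbors processed in ascending order):
Visit order: 1, 3, 0, 2, 4, 5, 6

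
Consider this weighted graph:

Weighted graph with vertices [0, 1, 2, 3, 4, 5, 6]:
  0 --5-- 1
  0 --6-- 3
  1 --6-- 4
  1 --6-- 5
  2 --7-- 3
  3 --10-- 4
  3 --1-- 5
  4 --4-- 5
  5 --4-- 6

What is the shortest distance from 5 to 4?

Using Dijkstra's algorithm from vertex 5:
Shortest path: 5 -> 4
Total weight: 4 = 4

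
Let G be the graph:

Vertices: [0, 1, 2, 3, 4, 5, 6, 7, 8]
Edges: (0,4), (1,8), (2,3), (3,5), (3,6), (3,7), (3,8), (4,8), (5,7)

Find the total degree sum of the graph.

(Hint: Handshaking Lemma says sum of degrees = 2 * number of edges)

Count edges: 9 edges.
By Handshaking Lemma: sum of degrees = 2 * 9 = 18.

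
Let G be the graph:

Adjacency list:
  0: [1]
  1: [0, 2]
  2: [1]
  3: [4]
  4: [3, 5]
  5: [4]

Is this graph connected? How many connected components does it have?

Checking connectivity: the graph has 2 connected component(s).
Components: [[0, 1, 2], [3, 4, 5]]. The graph is NOT connected.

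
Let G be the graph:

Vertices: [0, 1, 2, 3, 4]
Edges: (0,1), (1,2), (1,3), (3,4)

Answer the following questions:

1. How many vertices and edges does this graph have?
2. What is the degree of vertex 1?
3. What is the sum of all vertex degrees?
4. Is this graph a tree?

Count: 5 vertices, 4 edges.
Vertex 1 has neighbors [0, 2, 3], degree = 3.
Handshaking lemma: 2 * 4 = 8.
A graph is a tree iff it is connected and has exactly n-1 edges. This graph is connected (all 5 vertices in one component) and has 5-1 = 4 edges. It is a tree.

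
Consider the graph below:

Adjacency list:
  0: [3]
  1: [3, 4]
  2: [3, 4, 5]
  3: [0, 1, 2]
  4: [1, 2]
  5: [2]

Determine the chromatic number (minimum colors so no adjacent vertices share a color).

The graph has a maximum clique of size 2 (lower bound on chromatic number).
A valid 2-coloring: {0: 0, 1: 0, 2: 0, 3: 1, 4: 1, 5: 1}.
Chromatic number = 2.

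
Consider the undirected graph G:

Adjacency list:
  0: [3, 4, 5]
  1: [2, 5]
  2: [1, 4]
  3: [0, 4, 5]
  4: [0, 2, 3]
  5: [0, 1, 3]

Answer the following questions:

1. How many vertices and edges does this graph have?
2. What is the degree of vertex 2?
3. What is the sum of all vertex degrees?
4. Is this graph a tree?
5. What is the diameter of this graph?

Count: 6 vertices, 8 edges.
Vertex 2 has neighbors [1, 4], degree = 2.
Handshaking lemma: 2 * 8 = 16.
A tree on 6 vertices has 5 edges. This graph has 8 edges (3 extra). Not a tree.
Diameter (longest shortest path) = 2.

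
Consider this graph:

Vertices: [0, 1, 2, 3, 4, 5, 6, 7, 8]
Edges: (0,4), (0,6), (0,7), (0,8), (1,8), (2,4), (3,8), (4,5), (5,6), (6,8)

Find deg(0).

Vertex 0 has neighbors [4, 6, 7, 8], so deg(0) = 4.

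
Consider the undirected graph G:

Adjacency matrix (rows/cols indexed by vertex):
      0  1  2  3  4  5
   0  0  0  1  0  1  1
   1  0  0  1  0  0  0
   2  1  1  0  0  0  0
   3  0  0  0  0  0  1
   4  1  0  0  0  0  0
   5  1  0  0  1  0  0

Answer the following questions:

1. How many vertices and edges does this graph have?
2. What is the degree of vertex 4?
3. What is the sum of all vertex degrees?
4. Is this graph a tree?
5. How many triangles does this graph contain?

Count: 6 vertices, 5 edges.
Vertex 4 has neighbors [0], degree = 1.
Handshaking lemma: 2 * 5 = 10.
A graph is a tree iff it is connected and has exactly n-1 edges. This graph is connected (all 6 vertices in one component) and has 6-1 = 5 edges. It is a tree.
Number of triangles = 0.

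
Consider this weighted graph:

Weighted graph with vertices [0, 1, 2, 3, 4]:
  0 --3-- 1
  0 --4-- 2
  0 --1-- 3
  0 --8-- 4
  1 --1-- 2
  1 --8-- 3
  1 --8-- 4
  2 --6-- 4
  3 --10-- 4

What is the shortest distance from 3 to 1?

Using Dijkstra's algorithm from vertex 3:
Shortest path: 3 -> 0 -> 1
Total weight: 1 + 3 = 4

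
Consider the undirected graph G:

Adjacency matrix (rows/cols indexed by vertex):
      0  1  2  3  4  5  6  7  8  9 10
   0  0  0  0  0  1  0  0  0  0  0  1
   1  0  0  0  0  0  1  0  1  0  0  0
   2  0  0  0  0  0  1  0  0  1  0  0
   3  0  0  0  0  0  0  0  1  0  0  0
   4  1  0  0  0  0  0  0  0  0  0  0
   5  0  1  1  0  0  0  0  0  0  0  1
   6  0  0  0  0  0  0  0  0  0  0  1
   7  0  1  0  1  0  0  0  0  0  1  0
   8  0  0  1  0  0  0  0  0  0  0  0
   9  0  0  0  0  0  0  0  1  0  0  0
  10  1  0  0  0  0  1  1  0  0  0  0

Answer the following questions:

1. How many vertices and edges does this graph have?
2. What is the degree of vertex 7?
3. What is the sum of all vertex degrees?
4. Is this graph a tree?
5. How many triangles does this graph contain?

Count: 11 vertices, 10 edges.
Vertex 7 has neighbors [1, 3, 9], degree = 3.
Handshaking lemma: 2 * 10 = 20.
A graph is a tree iff it is connected and has exactly n-1 edges. This graph is connected (all 11 vertices in one component) and has 11-1 = 10 edges. It is a tree.
Number of triangles = 0.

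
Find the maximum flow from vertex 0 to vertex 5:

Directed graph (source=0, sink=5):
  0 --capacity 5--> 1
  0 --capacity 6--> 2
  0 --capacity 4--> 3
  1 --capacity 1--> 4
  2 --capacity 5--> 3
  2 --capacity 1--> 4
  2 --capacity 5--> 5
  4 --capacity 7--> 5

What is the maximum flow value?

Computing max flow:
  Flow on (0->1): 1/5
  Flow on (0->2): 6/6
  Flow on (1->4): 1/1
  Flow on (2->4): 1/1
  Flow on (2->5): 5/5
  Flow on (4->5): 2/7
Maximum flow = 7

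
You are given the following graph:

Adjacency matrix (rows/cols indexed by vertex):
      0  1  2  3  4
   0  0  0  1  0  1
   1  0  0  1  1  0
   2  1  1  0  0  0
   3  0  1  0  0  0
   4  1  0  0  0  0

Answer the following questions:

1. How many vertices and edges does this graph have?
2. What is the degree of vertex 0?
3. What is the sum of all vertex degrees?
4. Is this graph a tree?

Count: 5 vertices, 4 edges.
Vertex 0 has neighbors [2, 4], degree = 2.
Handshaking lemma: 2 * 4 = 8.
A graph is a tree iff it is connected and has exactly n-1 edges. This graph is connected (all 5 vertices in one component) and has 5-1 = 4 edges. It is a tree.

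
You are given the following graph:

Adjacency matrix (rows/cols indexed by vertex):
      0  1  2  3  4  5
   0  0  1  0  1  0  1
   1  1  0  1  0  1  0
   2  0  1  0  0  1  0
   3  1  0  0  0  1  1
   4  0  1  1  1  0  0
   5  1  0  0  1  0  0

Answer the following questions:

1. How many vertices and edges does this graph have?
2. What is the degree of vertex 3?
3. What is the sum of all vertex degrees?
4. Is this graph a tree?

Count: 6 vertices, 8 edges.
Vertex 3 has neighbors [0, 4, 5], degree = 3.
Handshaking lemma: 2 * 8 = 16.
A tree on 6 vertices has 5 edges. This graph has 8 edges (3 extra). Not a tree.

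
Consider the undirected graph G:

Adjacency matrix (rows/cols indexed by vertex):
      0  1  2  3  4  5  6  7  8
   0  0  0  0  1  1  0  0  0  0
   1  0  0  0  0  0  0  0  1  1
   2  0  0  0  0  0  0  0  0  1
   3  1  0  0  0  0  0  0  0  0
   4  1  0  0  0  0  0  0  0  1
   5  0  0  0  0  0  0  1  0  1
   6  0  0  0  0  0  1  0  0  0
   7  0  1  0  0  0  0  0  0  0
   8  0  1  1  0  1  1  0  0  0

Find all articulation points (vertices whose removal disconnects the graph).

An articulation point is a vertex whose removal disconnects the graph.
Articulation points: [0, 1, 4, 5, 8]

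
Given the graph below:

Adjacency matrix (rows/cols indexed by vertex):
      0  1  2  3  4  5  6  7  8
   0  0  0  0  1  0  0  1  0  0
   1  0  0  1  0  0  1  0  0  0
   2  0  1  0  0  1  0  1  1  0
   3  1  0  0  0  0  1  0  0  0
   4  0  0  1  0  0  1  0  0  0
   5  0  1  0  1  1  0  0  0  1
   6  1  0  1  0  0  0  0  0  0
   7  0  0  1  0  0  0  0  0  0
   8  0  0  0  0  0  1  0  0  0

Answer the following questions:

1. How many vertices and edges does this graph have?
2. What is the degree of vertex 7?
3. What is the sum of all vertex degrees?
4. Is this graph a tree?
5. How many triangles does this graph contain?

Count: 9 vertices, 10 edges.
Vertex 7 has neighbors [2], degree = 1.
Handshaking lemma: 2 * 10 = 20.
A tree on 9 vertices has 8 edges. This graph has 10 edges (2 extra). Not a tree.
Number of triangles = 0.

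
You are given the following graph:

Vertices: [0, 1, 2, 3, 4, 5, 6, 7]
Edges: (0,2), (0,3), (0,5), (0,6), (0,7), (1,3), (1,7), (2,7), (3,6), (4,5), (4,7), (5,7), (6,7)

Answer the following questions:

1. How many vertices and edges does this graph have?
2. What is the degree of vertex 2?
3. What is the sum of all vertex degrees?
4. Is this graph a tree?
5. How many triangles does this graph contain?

Count: 8 vertices, 13 edges.
Vertex 2 has neighbors [0, 7], degree = 2.
Handshaking lemma: 2 * 13 = 26.
A tree on 8 vertices has 7 edges. This graph has 13 edges (6 extra). Not a tree.
Number of triangles = 5.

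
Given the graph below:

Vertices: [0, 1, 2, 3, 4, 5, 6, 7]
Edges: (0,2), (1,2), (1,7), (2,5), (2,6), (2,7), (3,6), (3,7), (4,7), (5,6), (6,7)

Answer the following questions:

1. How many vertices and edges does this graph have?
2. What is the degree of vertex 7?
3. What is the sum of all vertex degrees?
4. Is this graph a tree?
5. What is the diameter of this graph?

Count: 8 vertices, 11 edges.
Vertex 7 has neighbors [1, 2, 3, 4, 6], degree = 5.
Handshaking lemma: 2 * 11 = 22.
A tree on 8 vertices has 7 edges. This graph has 11 edges (4 extra). Not a tree.
Diameter (longest shortest path) = 3.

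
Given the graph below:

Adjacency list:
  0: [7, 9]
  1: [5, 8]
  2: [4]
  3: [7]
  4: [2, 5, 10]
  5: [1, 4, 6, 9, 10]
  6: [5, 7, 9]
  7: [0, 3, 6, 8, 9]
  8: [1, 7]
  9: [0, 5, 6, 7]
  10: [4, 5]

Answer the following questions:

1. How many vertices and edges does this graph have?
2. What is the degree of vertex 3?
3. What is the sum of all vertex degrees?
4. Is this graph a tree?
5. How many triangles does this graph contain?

Count: 11 vertices, 15 edges.
Vertex 3 has neighbors [7], degree = 1.
Handshaking lemma: 2 * 15 = 30.
A tree on 11 vertices has 10 edges. This graph has 15 edges (5 extra). Not a tree.
Number of triangles = 4.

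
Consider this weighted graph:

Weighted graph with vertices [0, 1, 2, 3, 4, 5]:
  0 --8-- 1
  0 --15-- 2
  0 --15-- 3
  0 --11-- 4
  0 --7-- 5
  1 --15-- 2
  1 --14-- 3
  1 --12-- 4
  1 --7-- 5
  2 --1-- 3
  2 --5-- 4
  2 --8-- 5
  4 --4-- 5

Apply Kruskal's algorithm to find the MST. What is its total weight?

Applying Kruskal's algorithm (sort edges by weight, add if no cycle):
  Add (2,3) w=1
  Add (4,5) w=4
  Add (2,4) w=5
  Add (0,5) w=7
  Add (1,5) w=7
  Skip (0,1) w=8 (creates cycle)
  Skip (2,5) w=8 (creates cycle)
  Skip (0,4) w=11 (creates cycle)
  Skip (1,4) w=12 (creates cycle)
  Skip (1,3) w=14 (creates cycle)
  Skip (0,2) w=15 (creates cycle)
  Skip (0,3) w=15 (creates cycle)
  Skip (1,2) w=15 (creates cycle)
MST weight = 24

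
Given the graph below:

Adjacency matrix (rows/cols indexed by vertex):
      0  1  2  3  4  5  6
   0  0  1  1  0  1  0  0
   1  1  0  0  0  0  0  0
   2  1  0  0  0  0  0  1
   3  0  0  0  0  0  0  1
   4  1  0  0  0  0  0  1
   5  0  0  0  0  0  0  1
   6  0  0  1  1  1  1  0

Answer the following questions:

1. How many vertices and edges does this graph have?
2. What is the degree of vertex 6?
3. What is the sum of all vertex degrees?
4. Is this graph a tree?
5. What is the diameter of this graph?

Count: 7 vertices, 7 edges.
Vertex 6 has neighbors [2, 3, 4, 5], degree = 4.
Handshaking lemma: 2 * 7 = 14.
A tree on 7 vertices has 6 edges. This graph has 7 edges (1 extra). Not a tree.
Diameter (longest shortest path) = 4.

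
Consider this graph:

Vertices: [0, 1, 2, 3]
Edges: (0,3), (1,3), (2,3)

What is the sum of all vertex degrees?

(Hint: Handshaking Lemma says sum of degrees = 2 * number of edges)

Count edges: 3 edges.
By Handshaking Lemma: sum of degrees = 2 * 3 = 6.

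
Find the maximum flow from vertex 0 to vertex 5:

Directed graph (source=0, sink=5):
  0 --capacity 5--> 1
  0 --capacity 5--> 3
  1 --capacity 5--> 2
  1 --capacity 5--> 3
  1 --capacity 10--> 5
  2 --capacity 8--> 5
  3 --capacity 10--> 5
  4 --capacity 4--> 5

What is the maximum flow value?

Computing max flow:
  Flow on (0->1): 5/5
  Flow on (0->3): 5/5
  Flow on (1->5): 5/10
  Flow on (3->5): 5/10
Maximum flow = 10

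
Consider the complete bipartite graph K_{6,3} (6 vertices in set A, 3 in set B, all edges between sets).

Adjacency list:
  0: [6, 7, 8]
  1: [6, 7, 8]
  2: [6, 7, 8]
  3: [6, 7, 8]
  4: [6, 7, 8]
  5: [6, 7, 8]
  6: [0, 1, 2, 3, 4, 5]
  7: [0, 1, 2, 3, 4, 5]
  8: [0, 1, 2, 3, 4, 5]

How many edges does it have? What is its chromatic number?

K_{6,3} has 6 * 3 = 18 edges.
Bipartite graphs have chromatic number 2 (color each partition differently).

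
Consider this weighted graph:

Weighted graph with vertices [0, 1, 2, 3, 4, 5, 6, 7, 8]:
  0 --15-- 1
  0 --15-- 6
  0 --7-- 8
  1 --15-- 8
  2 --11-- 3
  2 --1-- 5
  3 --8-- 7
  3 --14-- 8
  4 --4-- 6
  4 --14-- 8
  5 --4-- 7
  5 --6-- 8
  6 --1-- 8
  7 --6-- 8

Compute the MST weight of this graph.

Applying Kruskal's algorithm (sort edges by weight, add if no cycle):
  Add (2,5) w=1
  Add (6,8) w=1
  Add (4,6) w=4
  Add (5,7) w=4
  Add (5,8) w=6
  Skip (7,8) w=6 (creates cycle)
  Add (0,8) w=7
  Add (3,7) w=8
  Skip (2,3) w=11 (creates cycle)
  Skip (3,8) w=14 (creates cycle)
  Skip (4,8) w=14 (creates cycle)
  Add (0,1) w=15
  Skip (0,6) w=15 (creates cycle)
  Skip (1,8) w=15 (creates cycle)
MST weight = 46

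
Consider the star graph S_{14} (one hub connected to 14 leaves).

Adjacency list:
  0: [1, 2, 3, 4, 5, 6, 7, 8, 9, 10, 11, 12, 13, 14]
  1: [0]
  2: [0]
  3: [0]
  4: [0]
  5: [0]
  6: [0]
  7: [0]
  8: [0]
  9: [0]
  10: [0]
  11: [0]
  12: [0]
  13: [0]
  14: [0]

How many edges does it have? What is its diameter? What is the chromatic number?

Star graph S_{14}: the hub connects to all 14 leaves.
Edges = 14.
Diameter = 2 (any leaf to hub is 1, leaf to leaf through hub is 2).
Star graphs are bipartite (hub vs leaves), so chromatic number = 2.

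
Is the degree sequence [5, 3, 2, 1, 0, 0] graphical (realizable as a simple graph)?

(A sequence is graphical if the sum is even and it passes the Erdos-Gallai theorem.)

Sum of degrees = 11. Sum is odd, so the sequence is NOT graphical.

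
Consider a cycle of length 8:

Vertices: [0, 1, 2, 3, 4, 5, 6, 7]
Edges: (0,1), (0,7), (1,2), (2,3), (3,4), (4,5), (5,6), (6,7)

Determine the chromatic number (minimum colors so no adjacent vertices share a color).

This is an even cycle (C_8). Even cycles are bipartite.
Chromatic number = 2.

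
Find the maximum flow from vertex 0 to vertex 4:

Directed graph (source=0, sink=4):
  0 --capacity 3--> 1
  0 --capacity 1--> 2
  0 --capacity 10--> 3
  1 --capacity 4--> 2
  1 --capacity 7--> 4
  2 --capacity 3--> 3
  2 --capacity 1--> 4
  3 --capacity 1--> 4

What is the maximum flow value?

Computing max flow:
  Flow on (0->1): 3/3
  Flow on (0->2): 1/1
  Flow on (0->3): 1/10
  Flow on (1->4): 3/7
  Flow on (2->4): 1/1
  Flow on (3->4): 1/1
Maximum flow = 5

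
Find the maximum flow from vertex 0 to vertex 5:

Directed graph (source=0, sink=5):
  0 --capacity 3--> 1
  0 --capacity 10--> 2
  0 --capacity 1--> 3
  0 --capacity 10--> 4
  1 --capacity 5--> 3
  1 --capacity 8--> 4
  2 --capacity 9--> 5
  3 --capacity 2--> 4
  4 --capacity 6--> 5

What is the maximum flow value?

Computing max flow:
  Flow on (0->2): 9/10
  Flow on (0->4): 6/10
  Flow on (2->5): 9/9
  Flow on (4->5): 6/6
Maximum flow = 15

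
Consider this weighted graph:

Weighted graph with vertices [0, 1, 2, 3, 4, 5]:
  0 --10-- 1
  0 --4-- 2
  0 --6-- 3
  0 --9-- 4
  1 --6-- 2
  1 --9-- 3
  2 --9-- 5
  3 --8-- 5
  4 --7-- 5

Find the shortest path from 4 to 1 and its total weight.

Using Dijkstra's algorithm from vertex 4:
Shortest path: 4 -> 0 -> 1
Total weight: 9 + 10 = 19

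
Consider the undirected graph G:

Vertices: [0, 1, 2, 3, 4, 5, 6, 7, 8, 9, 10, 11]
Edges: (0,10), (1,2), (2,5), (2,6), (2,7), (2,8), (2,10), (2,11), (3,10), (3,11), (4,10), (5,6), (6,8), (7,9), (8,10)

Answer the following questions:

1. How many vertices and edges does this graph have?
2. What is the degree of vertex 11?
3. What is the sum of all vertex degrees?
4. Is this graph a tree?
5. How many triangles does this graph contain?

Count: 12 vertices, 15 edges.
Vertex 11 has neighbors [2, 3], degree = 2.
Handshaking lemma: 2 * 15 = 30.
A tree on 12 vertices has 11 edges. This graph has 15 edges (4 extra). Not a tree.
Number of triangles = 3.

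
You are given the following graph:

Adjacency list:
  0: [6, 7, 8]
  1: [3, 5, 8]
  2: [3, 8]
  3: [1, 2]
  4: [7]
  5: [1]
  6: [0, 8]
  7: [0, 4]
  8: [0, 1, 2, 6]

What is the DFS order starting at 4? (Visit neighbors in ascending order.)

DFS from vertex 4 (neighbors processed in ascending order):
Visit order: 4, 7, 0, 6, 8, 1, 3, 2, 5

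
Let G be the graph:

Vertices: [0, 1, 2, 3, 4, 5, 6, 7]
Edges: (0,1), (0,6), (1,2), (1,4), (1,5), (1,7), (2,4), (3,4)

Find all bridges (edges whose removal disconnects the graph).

A bridge is an edge whose removal increases the number of connected components.
Bridges found: (0,1), (0,6), (1,5), (1,7), (3,4)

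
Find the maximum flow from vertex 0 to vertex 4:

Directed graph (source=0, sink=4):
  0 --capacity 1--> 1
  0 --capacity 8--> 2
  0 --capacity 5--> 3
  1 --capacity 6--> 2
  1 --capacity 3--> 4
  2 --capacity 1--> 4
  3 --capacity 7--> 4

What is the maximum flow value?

Computing max flow:
  Flow on (0->1): 1/1
  Flow on (0->2): 1/8
  Flow on (0->3): 5/5
  Flow on (1->4): 1/3
  Flow on (2->4): 1/1
  Flow on (3->4): 5/7
Maximum flow = 7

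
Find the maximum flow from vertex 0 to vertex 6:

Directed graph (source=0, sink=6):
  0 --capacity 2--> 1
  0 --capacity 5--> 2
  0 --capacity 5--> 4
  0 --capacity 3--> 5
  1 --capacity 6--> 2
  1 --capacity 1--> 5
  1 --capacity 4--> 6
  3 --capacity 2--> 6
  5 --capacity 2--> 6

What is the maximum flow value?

Computing max flow:
  Flow on (0->1): 2/2
  Flow on (0->5): 2/3
  Flow on (1->6): 2/4
  Flow on (5->6): 2/2
Maximum flow = 4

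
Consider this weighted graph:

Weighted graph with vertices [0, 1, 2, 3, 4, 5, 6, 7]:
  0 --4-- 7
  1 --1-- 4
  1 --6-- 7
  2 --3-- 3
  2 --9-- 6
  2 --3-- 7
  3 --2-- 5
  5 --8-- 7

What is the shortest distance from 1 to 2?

Using Dijkstra's algorithm from vertex 1:
Shortest path: 1 -> 7 -> 2
Total weight: 6 + 3 = 9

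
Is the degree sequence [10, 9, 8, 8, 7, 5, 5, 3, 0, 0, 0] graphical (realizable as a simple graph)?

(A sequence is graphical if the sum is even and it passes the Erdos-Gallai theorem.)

Sum of degrees = 55. Sum is odd, so the sequence is NOT graphical.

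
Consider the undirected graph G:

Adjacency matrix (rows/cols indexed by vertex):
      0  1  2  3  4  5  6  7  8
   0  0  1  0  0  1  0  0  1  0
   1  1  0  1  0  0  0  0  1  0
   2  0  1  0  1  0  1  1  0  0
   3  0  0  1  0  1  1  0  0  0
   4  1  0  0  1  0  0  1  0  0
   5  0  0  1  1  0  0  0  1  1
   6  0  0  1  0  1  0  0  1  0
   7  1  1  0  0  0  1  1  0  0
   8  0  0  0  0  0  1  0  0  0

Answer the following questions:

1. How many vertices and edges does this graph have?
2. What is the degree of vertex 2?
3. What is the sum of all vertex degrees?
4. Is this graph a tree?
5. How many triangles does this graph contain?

Count: 9 vertices, 14 edges.
Vertex 2 has neighbors [1, 3, 5, 6], degree = 4.
Handshaking lemma: 2 * 14 = 28.
A tree on 9 vertices has 8 edges. This graph has 14 edges (6 extra). Not a tree.
Number of triangles = 2.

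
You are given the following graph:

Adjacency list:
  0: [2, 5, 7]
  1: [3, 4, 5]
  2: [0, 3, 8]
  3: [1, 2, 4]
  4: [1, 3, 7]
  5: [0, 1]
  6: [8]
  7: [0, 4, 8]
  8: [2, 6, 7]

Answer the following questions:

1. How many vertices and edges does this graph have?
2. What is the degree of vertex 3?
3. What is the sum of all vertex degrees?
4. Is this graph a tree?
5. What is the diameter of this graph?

Count: 9 vertices, 12 edges.
Vertex 3 has neighbors [1, 2, 4], degree = 3.
Handshaking lemma: 2 * 12 = 24.
A tree on 9 vertices has 8 edges. This graph has 12 edges (4 extra). Not a tree.
Diameter (longest shortest path) = 4.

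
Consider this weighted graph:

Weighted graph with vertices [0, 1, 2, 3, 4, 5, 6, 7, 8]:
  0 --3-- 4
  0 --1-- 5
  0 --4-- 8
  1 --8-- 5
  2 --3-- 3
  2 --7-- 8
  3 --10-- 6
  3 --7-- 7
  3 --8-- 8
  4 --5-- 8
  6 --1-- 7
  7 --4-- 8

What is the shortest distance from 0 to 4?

Using Dijkstra's algorithm from vertex 0:
Shortest path: 0 -> 4
Total weight: 3 = 3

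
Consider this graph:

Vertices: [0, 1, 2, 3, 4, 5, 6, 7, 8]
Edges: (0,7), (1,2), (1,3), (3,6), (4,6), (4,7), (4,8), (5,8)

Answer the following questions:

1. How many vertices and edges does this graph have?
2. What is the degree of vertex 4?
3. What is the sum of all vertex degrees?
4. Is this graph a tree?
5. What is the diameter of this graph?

Count: 9 vertices, 8 edges.
Vertex 4 has neighbors [6, 7, 8], degree = 3.
Handshaking lemma: 2 * 8 = 16.
A graph is a tree iff it is connected and has exactly n-1 edges. This graph is connected (all 9 vertices in one component) and has 9-1 = 8 edges. It is a tree.
Diameter (longest shortest path) = 6.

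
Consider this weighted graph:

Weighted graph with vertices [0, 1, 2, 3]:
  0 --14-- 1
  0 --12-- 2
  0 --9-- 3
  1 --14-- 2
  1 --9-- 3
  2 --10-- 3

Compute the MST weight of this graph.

Applying Kruskal's algorithm (sort edges by weight, add if no cycle):
  Add (0,3) w=9
  Add (1,3) w=9
  Add (2,3) w=10
  Skip (0,2) w=12 (creates cycle)
  Skip (0,1) w=14 (creates cycle)
  Skip (1,2) w=14 (creates cycle)
MST weight = 28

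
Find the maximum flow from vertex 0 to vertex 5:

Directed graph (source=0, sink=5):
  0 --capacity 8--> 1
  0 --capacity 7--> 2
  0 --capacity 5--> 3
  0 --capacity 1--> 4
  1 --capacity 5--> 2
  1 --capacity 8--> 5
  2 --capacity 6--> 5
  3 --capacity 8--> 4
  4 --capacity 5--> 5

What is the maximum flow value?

Computing max flow:
  Flow on (0->1): 8/8
  Flow on (0->2): 6/7
  Flow on (0->3): 5/5
  Flow on (1->5): 8/8
  Flow on (2->5): 6/6
  Flow on (3->4): 5/8
  Flow on (4->5): 5/5
Maximum flow = 19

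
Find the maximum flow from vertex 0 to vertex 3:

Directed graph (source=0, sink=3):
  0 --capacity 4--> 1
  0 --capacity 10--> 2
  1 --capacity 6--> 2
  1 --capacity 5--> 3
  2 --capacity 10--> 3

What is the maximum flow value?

Computing max flow:
  Flow on (0->1): 4/4
  Flow on (0->2): 10/10
  Flow on (1->3): 4/5
  Flow on (2->3): 10/10
Maximum flow = 14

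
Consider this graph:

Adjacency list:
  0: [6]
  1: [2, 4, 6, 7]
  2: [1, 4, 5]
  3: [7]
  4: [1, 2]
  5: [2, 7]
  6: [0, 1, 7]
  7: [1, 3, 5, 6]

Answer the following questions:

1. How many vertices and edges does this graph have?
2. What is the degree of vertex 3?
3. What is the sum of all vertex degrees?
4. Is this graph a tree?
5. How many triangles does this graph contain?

Count: 8 vertices, 10 edges.
Vertex 3 has neighbors [7], degree = 1.
Handshaking lemma: 2 * 10 = 20.
A tree on 8 vertices has 7 edges. This graph has 10 edges (3 extra). Not a tree.
Number of triangles = 2.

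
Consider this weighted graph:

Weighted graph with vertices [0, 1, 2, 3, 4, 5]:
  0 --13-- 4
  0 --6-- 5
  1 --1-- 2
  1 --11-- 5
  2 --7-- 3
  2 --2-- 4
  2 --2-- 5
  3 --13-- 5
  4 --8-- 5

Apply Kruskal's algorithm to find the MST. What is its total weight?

Applying Kruskal's algorithm (sort edges by weight, add if no cycle):
  Add (1,2) w=1
  Add (2,5) w=2
  Add (2,4) w=2
  Add (0,5) w=6
  Add (2,3) w=7
  Skip (4,5) w=8 (creates cycle)
  Skip (1,5) w=11 (creates cycle)
  Skip (0,4) w=13 (creates cycle)
  Skip (3,5) w=13 (creates cycle)
MST weight = 18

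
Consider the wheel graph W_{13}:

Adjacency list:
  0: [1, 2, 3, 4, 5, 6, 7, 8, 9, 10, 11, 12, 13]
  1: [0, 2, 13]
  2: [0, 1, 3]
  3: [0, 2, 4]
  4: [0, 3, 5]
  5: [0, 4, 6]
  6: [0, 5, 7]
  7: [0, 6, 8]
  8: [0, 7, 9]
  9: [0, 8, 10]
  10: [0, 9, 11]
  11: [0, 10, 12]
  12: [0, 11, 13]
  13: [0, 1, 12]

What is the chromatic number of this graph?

W_{13} = C_{13} plus a hub adjacent to every cycle vertex.
The outer cycle needs 3 colors (odd cycle); the hub is adjacent to all of them so needs a fresh color.
Chromatic number = 3 + 1 = 4.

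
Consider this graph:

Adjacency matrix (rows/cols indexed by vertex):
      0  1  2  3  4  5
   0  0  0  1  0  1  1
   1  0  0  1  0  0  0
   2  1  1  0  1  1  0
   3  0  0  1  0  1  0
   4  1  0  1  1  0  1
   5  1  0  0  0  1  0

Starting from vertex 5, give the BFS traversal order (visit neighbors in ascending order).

BFS from vertex 5 (neighbors processed in ascending order):
Visit order: 5, 0, 4, 2, 3, 1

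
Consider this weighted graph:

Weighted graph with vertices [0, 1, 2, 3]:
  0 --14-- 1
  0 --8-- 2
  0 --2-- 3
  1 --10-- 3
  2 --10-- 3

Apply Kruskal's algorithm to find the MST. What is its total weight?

Applying Kruskal's algorithm (sort edges by weight, add if no cycle):
  Add (0,3) w=2
  Add (0,2) w=8
  Add (1,3) w=10
  Skip (2,3) w=10 (creates cycle)
  Skip (0,1) w=14 (creates cycle)
MST weight = 20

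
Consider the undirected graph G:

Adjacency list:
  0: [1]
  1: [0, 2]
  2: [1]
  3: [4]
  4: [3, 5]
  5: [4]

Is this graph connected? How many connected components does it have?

Checking connectivity: the graph has 2 connected component(s).
Components: [[0, 1, 2], [3, 4, 5]]. The graph is NOT connected.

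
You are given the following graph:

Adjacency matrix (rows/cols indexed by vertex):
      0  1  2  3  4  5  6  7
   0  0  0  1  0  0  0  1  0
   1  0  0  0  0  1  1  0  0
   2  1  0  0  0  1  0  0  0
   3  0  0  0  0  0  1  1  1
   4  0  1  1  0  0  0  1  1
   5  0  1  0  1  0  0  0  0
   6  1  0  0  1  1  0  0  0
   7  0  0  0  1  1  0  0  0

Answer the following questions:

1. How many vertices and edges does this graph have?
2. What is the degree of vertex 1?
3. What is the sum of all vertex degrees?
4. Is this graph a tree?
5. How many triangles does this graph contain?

Count: 8 vertices, 10 edges.
Vertex 1 has neighbors [4, 5], degree = 2.
Handshaking lemma: 2 * 10 = 20.
A tree on 8 vertices has 7 edges. This graph has 10 edges (3 extra). Not a tree.
Number of triangles = 0.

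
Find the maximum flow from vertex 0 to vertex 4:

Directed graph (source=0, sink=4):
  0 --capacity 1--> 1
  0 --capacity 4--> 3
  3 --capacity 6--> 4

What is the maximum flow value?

Computing max flow:
  Flow on (0->3): 4/4
  Flow on (3->4): 4/6
Maximum flow = 4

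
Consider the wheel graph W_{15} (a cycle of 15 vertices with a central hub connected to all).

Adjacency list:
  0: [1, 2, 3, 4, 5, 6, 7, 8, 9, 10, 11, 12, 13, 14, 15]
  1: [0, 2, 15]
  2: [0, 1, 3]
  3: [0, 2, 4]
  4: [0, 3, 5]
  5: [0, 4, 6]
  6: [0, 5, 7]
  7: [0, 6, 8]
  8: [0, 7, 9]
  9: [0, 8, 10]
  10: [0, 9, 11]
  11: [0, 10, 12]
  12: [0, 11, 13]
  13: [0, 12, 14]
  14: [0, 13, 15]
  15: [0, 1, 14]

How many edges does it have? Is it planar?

Wheel graph W_{15}: 15 cycle edges + 15 spoke edges = 30 edges.
Total vertices: 16.
The graph is planar.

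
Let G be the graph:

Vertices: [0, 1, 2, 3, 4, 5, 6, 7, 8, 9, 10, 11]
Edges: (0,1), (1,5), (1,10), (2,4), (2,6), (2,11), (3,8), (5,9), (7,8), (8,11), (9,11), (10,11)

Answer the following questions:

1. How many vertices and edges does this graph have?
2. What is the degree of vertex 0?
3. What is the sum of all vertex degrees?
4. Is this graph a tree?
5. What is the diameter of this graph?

Count: 12 vertices, 12 edges.
Vertex 0 has neighbors [1], degree = 1.
Handshaking lemma: 2 * 12 = 24.
A tree on 12 vertices has 11 edges. This graph has 12 edges (1 extra). Not a tree.
Diameter (longest shortest path) = 5.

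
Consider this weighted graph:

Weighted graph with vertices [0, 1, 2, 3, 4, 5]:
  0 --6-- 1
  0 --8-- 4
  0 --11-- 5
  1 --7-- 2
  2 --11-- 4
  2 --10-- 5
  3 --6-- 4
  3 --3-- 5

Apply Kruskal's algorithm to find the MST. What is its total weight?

Applying Kruskal's algorithm (sort edges by weight, add if no cycle):
  Add (3,5) w=3
  Add (0,1) w=6
  Add (3,4) w=6
  Add (1,2) w=7
  Add (0,4) w=8
  Skip (2,5) w=10 (creates cycle)
  Skip (0,5) w=11 (creates cycle)
  Skip (2,4) w=11 (creates cycle)
MST weight = 30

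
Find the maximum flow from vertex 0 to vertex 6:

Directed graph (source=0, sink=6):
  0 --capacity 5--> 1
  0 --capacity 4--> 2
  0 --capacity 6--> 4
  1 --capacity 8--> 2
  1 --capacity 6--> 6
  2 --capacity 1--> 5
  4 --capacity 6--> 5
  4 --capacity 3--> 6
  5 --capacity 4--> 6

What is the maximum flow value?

Computing max flow:
  Flow on (0->1): 5/5
  Flow on (0->2): 1/4
  Flow on (0->4): 6/6
  Flow on (1->6): 5/6
  Flow on (2->5): 1/1
  Flow on (4->5): 3/6
  Flow on (4->6): 3/3
  Flow on (5->6): 4/4
Maximum flow = 12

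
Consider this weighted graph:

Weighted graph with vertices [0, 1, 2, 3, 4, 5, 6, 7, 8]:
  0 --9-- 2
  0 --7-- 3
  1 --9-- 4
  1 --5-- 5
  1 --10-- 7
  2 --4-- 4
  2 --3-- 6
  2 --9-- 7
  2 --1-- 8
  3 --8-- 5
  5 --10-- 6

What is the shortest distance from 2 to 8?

Using Dijkstra's algorithm from vertex 2:
Shortest path: 2 -> 8
Total weight: 1 = 1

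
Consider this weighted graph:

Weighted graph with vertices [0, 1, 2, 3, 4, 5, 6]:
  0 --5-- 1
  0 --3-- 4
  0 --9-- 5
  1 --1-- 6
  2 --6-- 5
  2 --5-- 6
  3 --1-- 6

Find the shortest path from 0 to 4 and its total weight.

Using Dijkstra's algorithm from vertex 0:
Shortest path: 0 -> 4
Total weight: 3 = 3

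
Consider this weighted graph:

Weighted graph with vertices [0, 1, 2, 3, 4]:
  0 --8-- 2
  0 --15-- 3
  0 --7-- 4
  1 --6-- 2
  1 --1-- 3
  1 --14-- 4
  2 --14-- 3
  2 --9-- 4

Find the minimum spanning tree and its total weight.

Applying Kruskal's algorithm (sort edges by weight, add if no cycle):
  Add (1,3) w=1
  Add (1,2) w=6
  Add (0,4) w=7
  Add (0,2) w=8
  Skip (2,4) w=9 (creates cycle)
  Skip (1,4) w=14 (creates cycle)
  Skip (2,3) w=14 (creates cycle)
  Skip (0,3) w=15 (creates cycle)
MST weight = 22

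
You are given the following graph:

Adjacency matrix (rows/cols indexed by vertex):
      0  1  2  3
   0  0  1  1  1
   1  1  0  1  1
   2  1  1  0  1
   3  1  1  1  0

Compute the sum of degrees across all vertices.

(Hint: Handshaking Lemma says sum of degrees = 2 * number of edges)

Count edges: 6 edges.
By Handshaking Lemma: sum of degrees = 2 * 6 = 12.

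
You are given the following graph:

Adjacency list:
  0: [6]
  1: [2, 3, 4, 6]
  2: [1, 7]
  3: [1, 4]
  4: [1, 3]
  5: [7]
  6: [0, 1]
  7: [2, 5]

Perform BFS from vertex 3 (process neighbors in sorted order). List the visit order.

BFS from vertex 3 (neighbors processed in ascending order):
Visit order: 3, 1, 4, 2, 6, 7, 0, 5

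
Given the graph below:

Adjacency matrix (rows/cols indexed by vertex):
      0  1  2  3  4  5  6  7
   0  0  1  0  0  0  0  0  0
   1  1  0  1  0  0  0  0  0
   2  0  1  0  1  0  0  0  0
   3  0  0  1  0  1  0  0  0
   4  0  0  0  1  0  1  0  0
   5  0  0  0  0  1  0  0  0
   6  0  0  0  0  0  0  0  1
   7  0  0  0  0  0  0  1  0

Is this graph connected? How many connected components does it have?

Checking connectivity: the graph has 2 connected component(s).
Components: [[0, 1, 2, 3, 4, 5], [6, 7]]. The graph is NOT connected.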